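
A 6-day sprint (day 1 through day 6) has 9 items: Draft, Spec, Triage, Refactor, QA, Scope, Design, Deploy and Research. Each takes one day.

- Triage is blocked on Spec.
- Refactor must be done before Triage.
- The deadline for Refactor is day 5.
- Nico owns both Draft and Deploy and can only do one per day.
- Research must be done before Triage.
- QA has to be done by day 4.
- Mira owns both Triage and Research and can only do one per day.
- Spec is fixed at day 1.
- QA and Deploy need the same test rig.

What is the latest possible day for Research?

day 5

Downstream work caps Research at day 5.
Research at day 5 is achievable: QA -> day 1; Deploy -> day 2; Design -> day 1; Refactor -> day 1; Triage -> day 6; Spec -> day 1; Research -> day 5; Draft -> day 1; Scope -> day 1.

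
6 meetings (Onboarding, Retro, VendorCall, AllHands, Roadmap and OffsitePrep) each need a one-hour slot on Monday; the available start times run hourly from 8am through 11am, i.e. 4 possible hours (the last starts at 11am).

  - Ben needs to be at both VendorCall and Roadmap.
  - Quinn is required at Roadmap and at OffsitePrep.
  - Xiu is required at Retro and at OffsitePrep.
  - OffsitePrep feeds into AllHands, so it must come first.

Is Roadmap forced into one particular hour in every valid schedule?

No

Roadmap can be 8am (e.g. Retro -> 8am; AllHands -> 10am; Onboarding -> 8am; Roadmap -> 8am; VendorCall -> 9am; OffsitePrep -> 9am) or 9am (e.g. Onboarding -> 8am, Retro -> 9am, Roadmap -> 9am, OffsitePrep -> 8am, VendorCall -> 8am, AllHands -> 9am).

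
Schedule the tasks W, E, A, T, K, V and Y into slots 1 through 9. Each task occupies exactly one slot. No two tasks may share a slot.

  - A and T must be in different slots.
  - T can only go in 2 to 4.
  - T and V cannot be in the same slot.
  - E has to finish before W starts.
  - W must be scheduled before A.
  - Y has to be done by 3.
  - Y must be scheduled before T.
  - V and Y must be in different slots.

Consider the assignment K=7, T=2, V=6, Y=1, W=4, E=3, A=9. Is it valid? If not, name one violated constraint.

E has to finish before W starts — holds.
W must be scheduled before A — holds.
Y has to be done by 3 — holds.
T can only go in 2 to 4 — holds.
Y must be scheduled before T — holds.
No two tasks may share a slot — holds.
T and V cannot be in the same slot — holds.
V and Y must be in different slots — holds.
A and T must be in different slots — holds.

Valid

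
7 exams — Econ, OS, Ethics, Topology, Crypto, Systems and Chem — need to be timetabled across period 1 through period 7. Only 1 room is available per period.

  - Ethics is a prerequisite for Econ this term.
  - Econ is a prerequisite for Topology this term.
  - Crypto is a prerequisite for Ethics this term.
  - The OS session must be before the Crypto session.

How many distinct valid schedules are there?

42

Splitting on Econ: it can be period 4 (6), period 5 (16), period 6 (20). Listing each branch's schedules as (OS, Ethics, Topology, Crypto, Systems, Chem) by period number:
Econ=period 4: (1,3,5,2,6,7) (1,3,5,2,7,6) (1,3,6,2,5,7) (1,3,6,2,7,5) (1,3,7,2,5,6) (1,3,7,2,6,5) — 6.
Econ=period 5: (1,3,6,2,4,7) (1,3,6,2,7,4) (1,3,7,2,4,6) (1,3,7,2,6,4) (1,4,6,2,3,7) (1,4,6,2,7,3) (1,4,6,3,2,7) (1,4,6,3,7,2) (1,4,7,2,3,6) (1,4,7,2,6,3) (1,4,7,3,2,6) (1,4,7,3,6,2) (2,4,6,3,1,7) (2,4,6,3,7,1) (2,4,7,3,1,6) (2,4,7,3,6,1) — 16.
Econ=period 6: (1,3,7,2,4,5) (1,3,7,2,5,4) (1,4,7,2,3,5) (1,4,7,2,5,3) (1,4,7,3,2,5) (1,4,7,3,5,2) (1,5,7,2,3,4) (1,5,7,2,4,3) (1,5,7,3,2,4) (1,5,7,3,4,2) (1,5,7,4,2,3) (1,5,7,4,3,2) (2,4,7,3,1,5) (2,4,7,3,5,1) (2,5,7,3,1,4) (2,5,7,3,4,1) (2,5,7,4,1,3) (2,5,7,4,3,1) (3,5,7,4,1,2) (3,5,7,4,2,1) — 20.
Summing: 6 + 16 + 20 = 42.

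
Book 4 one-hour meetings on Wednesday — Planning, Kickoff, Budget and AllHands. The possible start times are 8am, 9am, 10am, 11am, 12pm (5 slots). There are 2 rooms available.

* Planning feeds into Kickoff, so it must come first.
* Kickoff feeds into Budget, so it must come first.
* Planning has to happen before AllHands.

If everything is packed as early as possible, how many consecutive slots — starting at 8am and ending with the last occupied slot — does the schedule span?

3 slots

The precedence chain requires at least 3 distinct slots.
With at most 2 per slot and 4 meetings, at least 2 slots are needed.
3 works (last occupied slot: 10am): for example Budget=10am; AllHands=9am; Planning=8am; Kickoff=9am.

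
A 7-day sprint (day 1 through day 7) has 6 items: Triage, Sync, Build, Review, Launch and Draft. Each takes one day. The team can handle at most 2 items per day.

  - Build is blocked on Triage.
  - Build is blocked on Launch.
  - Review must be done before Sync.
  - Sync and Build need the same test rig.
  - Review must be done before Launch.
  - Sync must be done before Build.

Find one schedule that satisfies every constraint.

Review=day 1; Build=day 3; Sync=day 2; Launch=day 2; Triage=day 1; Draft=day 3

Checking: Review(day 1) before Sync(day 2); Review(day 1) before Launch(day 2); Sync(day 2) before Build(day 3); Triage(day 1) before Build(day 3); Launch(day 2) before Build(day 3); Sync(day 2) != Build(day 3); max 2 per day (cap 2).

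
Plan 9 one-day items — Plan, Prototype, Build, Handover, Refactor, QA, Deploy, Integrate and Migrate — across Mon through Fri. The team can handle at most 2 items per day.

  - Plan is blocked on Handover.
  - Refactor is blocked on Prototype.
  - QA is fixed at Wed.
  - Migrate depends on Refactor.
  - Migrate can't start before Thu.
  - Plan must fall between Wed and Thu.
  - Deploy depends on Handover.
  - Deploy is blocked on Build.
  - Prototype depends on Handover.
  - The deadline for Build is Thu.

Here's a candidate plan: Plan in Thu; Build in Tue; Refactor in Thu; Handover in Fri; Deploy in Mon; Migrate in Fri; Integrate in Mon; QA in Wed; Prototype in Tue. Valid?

Refactor is blocked on Prototype — holds.
Plan is blocked on Handover — violated.
The deadline for Build is Thu — holds.
QA is fixed at Wed — holds.
Deploy is blocked on Build — violated.
Deploy depends on Handover — violated.
Plan must fall between Wed and Thu — holds.
Prototype depends on Handover — violated.
Migrate can't start before Thu — holds.
Migrate depends on Refactor — holds.
The team can handle at most 2 items per day — holds.

Invalid. Deploy depends on Handover.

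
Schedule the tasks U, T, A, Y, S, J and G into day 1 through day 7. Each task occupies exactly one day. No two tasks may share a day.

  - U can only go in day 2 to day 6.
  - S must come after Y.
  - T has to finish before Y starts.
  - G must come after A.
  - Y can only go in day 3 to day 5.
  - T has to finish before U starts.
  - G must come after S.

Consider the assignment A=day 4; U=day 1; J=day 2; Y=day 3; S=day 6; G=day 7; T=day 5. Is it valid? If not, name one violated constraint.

T has to finish before U starts — violated.
T has to finish before Y starts — violated.
G must come after A — holds.
Y can only go in day 3 to day 5 — holds.
S must come after Y — holds.
No two tasks may share a day — holds.
G must come after S — holds.
U can only go in day 2 to day 6 — violated.

No — it violates: T has to finish before U starts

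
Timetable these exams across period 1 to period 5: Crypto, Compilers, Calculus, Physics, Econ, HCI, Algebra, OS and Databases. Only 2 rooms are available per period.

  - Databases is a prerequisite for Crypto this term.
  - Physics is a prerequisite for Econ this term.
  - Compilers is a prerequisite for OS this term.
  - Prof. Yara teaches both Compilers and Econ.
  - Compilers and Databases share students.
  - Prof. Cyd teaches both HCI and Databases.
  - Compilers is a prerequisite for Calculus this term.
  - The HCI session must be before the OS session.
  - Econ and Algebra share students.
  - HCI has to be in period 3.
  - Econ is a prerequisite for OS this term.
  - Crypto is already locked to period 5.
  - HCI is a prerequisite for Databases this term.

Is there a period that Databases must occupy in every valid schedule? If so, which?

period 4

HCI is fixed at period 3 and must come before Databases, so Databases is at least period 4.
Crypto is fixed at period 5 and must come after Databases, so Databases is at most period 4.
So Databases must be period 4.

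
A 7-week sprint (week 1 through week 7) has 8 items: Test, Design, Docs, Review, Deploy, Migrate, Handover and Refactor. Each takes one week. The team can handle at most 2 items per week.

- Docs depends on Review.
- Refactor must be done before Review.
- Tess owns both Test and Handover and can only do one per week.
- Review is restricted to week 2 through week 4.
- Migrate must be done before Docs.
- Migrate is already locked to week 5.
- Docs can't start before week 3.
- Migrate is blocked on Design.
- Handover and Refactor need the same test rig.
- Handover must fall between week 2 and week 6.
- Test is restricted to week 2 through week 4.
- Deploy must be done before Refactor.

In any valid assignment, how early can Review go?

Review is available from week 2; precedence pushes Review to at least week 3; Review's own window allows nothing later than week 4.
Review at week 3 is achievable: Handover in week 3, Test in week 2, Deploy in week 1, Review in week 3, Refactor in week 2, Migrate in week 5, Docs in week 6, Design in week 1.

week 3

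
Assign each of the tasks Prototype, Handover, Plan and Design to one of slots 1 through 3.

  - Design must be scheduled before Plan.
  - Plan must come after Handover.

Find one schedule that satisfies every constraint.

Handover=1, Prototype=1, Design=1, Plan=2

Checking: Design(1) before Plan(2); Handover(1) before Plan(2).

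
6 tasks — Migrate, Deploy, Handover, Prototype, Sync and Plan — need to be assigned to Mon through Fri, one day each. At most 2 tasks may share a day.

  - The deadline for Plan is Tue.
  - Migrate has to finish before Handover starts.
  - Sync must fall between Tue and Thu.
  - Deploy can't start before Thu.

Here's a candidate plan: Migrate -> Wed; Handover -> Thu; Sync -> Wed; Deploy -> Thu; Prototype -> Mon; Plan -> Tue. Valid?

Yes, all constraints hold

At most 2 tasks may share a day — holds.
Deploy can't start before Thu — holds.
Migrate has to finish before Handover starts — holds.
Sync must fall between Tue and Thu — holds.
The deadline for Plan is Tue — holds.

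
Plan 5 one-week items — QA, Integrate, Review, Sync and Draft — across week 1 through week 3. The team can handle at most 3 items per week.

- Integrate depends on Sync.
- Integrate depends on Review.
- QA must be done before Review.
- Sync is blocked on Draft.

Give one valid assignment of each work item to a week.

Sync in week 2; Draft in week 1; QA in week 1; Review in week 2; Integrate in week 3

Checking: Draft(week 1) before Sync(week 2); Sync(week 2) before Integrate(week 3); Review(week 2) before Integrate(week 3); QA(week 1) before Review(week 2); max 2 per week (cap 3).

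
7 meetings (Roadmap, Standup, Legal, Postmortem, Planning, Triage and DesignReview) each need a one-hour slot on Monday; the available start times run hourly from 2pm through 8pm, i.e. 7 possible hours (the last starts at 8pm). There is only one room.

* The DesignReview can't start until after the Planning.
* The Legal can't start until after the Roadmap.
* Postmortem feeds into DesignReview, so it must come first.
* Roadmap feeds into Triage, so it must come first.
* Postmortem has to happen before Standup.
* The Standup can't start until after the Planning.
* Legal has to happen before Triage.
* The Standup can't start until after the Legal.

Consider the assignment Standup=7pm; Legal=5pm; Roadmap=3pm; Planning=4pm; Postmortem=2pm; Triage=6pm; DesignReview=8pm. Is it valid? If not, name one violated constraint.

Yes, all constraints hold

The DesignReview can't start until after the Planning — holds.
Legal has to happen before Triage — holds.
Roadmap feeds into Triage, so it must come first — holds.
Postmortem feeds into DesignReview, so it must come first — holds.
The Legal can't start until after the Roadmap — holds.
The Standup can't start until after the Planning — holds.
Postmortem has to happen before Standup — holds.
The Standup can't start until after the Legal — holds.
There is only one room — holds.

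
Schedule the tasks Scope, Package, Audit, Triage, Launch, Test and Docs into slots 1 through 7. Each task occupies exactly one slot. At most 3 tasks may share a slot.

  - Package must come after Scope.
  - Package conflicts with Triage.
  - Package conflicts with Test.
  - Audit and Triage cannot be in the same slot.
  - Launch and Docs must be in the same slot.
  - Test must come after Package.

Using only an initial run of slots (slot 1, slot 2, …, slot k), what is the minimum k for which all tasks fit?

The precedence chain requires at least 3 distinct slots.
With at most 3 per slot and 7 tasks, at least 3 slots are needed.
3 works (last occupied slot: 3): for example Package in 2; Scope in 1; Launch in 2; Audit in 1; Docs in 2; Test in 3; Triage in 3.

3 slots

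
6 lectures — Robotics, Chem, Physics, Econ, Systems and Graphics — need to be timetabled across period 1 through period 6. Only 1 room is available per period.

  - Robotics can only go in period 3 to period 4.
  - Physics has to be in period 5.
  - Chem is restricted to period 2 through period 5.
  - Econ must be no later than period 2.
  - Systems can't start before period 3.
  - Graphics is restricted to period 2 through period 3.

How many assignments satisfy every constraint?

3

Enumerating: Graphics -> period 2; Physics -> period 5; Chem -> period 4; Econ -> period 1; Robotics -> period 3; Systems -> period 6 | Econ -> period 1; Graphics -> period 2; Robotics -> period 4; Systems -> period 6; Physics -> period 5; Chem -> period 3 | Robotics=period 4, Graphics=period 3, Econ=period 1, Systems=period 6, Chem=period 2, Physics=period 5.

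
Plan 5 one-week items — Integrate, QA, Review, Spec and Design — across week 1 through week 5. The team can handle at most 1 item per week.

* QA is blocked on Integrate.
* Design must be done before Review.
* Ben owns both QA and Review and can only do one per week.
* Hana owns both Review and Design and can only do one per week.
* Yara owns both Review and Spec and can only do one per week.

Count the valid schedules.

Splitting on Integrate: it can be week 1 (12), week 2 (9), week 3 (6), week 4 (3). Listing each branch's schedules as (QA, Review, Spec, Design) by week number:
Integrate=week 1: (2,4,5,3) (2,5,3,4) (2,5,4,3) (3,4,5,2) (3,5,2,4) (3,5,4,2) (4,3,5,2) (4,5,2,3) (4,5,3,2) (5,3,4,2) (5,4,2,3) (5,4,3,2) — 12.
Integrate=week 2: (3,4,5,1) (3,5,1,4) (3,5,4,1) (4,3,5,1) (4,5,1,3) (4,5,3,1) (5,3,4,1) (5,4,1,3) (5,4,3,1) — 9.
Integrate=week 3: (4,2,5,1) (4,5,1,2) (4,5,2,1) (5,2,4,1) (5,4,1,2) (5,4,2,1) — 6.
Integrate=week 4: (5,2,3,1) (5,3,1,2) (5,3,2,1) — 3.
Summing: 12 + 9 + 6 + 3 = 30.

30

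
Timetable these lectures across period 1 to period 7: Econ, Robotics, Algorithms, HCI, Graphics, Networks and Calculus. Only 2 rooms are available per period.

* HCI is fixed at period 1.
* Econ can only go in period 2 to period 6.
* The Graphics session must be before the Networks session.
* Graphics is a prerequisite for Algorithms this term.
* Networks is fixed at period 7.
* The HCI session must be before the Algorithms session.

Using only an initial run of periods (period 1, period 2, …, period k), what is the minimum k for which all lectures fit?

7

The precedence chain requires at least 2 distinct periods.
With at most 2 per period and 7 lectures, at least 4 periods are needed.
Networks can't be placed before period 7, so the schedule must run through at least period 7.
7 works (last occupied period: period 7): for example Networks=period 7, Graphics=period 1, HCI=period 1, Algorithms=period 2, Econ=period 2, Robotics=period 3, Calculus=period 3.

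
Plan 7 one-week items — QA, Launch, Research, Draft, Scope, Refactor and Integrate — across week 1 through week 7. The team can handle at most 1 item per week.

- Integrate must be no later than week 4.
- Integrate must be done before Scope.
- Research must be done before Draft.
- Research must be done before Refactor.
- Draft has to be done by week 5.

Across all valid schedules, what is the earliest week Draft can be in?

Precedence pushes Draft to at least week 2; Draft's own window allows nothing later than week 5.
Draft at week 2 is achievable: Launch=week 7, Refactor=week 5, QA=week 6, Draft=week 2, Research=week 1, Integrate=week 3, Scope=week 4.

week 2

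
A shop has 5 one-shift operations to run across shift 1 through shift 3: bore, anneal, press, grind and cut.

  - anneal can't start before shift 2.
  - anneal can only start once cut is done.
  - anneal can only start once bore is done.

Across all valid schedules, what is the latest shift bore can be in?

shift 2

Downstream work caps bore at shift 2.
bore at shift 2 is achievable: cut in shift 1, bore in shift 2, press in shift 1, anneal in shift 3, grind in shift 1.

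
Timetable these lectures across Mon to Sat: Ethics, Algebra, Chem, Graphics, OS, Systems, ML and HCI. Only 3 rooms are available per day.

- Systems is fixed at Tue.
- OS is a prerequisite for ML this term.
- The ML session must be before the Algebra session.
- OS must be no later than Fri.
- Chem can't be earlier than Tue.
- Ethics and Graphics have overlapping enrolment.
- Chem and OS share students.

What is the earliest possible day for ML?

Precedence pushes ML to at least Tue; downstream work caps ML at Fri.
ML at Tue is achievable: Graphics in Wed, OS in Mon, Ethics in Mon, HCI in Mon, Algebra in Wed, ML in Tue, Systems in Tue, Chem in Tue.

Tue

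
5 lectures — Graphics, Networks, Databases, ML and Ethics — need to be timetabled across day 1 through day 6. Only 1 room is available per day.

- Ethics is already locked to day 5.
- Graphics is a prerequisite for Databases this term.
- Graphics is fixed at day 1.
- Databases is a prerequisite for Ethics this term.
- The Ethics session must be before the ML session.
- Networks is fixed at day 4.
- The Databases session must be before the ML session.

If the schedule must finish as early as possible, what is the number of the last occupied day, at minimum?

day 6

The precedence chain requires at least 4 distinct days.
With at most 1 per day and 5 lectures, at least 5 days are needed.
Propagating the time windows through the other constraints, ML can't land before day 6, so the schedule must run through at least day 6.
6 works (last occupied day: day 6): for example Networks=day 4, Ethics=day 5, Graphics=day 1, Databases=day 2, ML=day 6.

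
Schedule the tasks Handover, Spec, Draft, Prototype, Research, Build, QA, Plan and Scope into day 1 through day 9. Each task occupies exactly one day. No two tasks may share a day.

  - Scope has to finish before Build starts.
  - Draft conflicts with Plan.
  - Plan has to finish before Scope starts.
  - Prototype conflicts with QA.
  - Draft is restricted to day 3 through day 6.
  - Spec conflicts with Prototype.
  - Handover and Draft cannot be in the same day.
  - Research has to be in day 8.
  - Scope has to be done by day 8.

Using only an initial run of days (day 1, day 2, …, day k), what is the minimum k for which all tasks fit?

9

The precedence chain requires at least 3 distinct days.
With at most 1 per day and 9 tasks, at least 9 days are needed.
Research can't be placed before day 8, so the schedule must run through at least day 8.
9 works (last occupied day: day 9): for example Scope in day 2; Plan in day 1; Spec in day 6; Prototype in day 7; QA in day 9; Handover in day 5; Draft in day 3; Research in day 8; Build in day 4.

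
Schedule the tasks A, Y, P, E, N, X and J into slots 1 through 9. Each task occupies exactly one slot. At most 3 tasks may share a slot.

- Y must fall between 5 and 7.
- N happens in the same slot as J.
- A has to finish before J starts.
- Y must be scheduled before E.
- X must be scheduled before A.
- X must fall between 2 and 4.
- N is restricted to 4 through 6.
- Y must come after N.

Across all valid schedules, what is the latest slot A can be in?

Precedence pushes A to at least 3; downstream work caps A at 5.
A at 5 is achievable: E=8, A=5, X=2, N=6, J=6, Y=7, P=1.

5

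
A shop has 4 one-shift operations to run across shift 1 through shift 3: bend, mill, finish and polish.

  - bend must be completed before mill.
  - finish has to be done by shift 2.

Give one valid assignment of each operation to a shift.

finish=shift 1, mill=shift 2, bend=shift 1, polish=shift 1

Checking: bend(shift 1) before mill(shift 2); finish=shift 1 in [shift 1,shift 2].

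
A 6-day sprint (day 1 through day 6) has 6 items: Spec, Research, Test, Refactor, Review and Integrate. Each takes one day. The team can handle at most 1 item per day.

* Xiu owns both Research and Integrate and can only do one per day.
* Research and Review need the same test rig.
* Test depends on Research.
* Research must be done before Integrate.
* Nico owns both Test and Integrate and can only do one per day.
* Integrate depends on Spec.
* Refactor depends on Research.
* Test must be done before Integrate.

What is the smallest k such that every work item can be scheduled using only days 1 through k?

6 days

The precedence chain requires at least 3 distinct days.
With at most 1 per day and 6 work items, at least 6 days are needed.
6 works (last occupied day: day 6): for example Refactor in day 5; Research in day 1; Review in day 6; Integrate in day 4; Test in day 2; Spec in day 3.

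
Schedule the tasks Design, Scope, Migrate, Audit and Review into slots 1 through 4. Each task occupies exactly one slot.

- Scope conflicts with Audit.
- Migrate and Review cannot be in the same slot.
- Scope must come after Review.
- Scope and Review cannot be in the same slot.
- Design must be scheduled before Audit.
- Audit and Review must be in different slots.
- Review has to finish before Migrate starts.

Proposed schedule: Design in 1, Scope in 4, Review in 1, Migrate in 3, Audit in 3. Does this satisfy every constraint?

Scope must come after Review — holds.
Scope conflicts with Audit — holds.
Review has to finish before Migrate starts — holds.
Migrate and Review cannot be in the same slot — holds.
Design must be scheduled before Audit — holds.
Audit and Review must be in different slots — holds.
Scope and Review cannot be in the same slot — holds.

Yes, all constraints hold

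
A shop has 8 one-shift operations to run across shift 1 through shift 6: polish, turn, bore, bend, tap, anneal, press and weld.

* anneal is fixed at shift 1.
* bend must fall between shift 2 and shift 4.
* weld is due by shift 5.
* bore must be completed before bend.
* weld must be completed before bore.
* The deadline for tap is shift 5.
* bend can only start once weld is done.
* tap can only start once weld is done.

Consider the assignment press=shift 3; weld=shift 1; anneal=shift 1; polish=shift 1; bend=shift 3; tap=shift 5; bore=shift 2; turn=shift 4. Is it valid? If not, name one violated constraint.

Valid

weld must be completed before bore — holds.
tap can only start once weld is done — holds.
bend can only start once weld is done — holds.
bend must fall between shift 2 and shift 4 — holds.
anneal is fixed at shift 1 — holds.
weld is due by shift 5 — holds.
The deadline for tap is shift 5 — holds.
bore must be completed before bend — holds.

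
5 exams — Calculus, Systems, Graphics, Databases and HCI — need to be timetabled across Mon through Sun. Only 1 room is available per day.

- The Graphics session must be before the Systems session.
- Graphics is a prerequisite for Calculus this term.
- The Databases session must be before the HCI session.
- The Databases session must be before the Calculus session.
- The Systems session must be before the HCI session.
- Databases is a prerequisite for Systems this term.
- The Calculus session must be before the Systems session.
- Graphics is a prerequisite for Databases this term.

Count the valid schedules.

21

Splitting on Calculus: it can be Wed (6), Thu (9), Fri (6). Listing each branch's schedules as (Systems, Graphics, Databases, HCI):
Calculus=Wed: (Thu,Mon,Tue,Fri) (Thu,Mon,Tue,Sat) (Thu,Mon,Tue,Sun) (Fri,Mon,Tue,Sat) (Fri,Mon,Tue,Sun) (Sat,Mon,Tue,Sun) — 6.
Calculus=Thu: (Fri,Mon,Tue,Sat) (Fri,Mon,Tue,Sun) (Fri,Mon,Wed,Sat) (Fri,Mon,Wed,Sun) (Fri,Tue,Wed,Sat) (Fri,Tue,Wed,Sun) (Sat,Mon,Tue,Sun) (Sat,Mon,Wed,Sun) (Sat,Tue,Wed,Sun) — 9.
Calculus=Fri: (Sat,Mon,Tue,Sun) (Sat,Mon,Wed,Sun) (Sat,Mon,Thu,Sun) (Sat,Tue,Wed,Sun) (Sat,Tue,Thu,Sun) (Sat,Wed,Thu,Sun) — 6.
Summing: 6 + 9 + 6 = 21.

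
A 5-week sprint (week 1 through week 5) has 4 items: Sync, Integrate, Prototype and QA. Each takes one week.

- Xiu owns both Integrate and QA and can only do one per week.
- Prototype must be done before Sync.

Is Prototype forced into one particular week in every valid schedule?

Prototype can be week 1 (e.g. QA -> week 2; Prototype -> week 1; Sync -> week 2; Integrate -> week 1) or week 2 (e.g. QA=week 2, Prototype=week 2, Integrate=week 1, Sync=week 3).

No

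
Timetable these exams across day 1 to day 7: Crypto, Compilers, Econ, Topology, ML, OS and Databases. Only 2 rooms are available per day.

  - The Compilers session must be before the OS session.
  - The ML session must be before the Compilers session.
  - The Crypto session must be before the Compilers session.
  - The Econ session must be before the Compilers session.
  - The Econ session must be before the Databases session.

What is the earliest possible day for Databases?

day 2

Precedence pushes Databases to at least day 2.
Databases at day 2 is achievable: Econ=day 1; Topology=day 3; Crypto=day 1; Compilers=day 3; ML=day 2; OS=day 4; Databases=day 2.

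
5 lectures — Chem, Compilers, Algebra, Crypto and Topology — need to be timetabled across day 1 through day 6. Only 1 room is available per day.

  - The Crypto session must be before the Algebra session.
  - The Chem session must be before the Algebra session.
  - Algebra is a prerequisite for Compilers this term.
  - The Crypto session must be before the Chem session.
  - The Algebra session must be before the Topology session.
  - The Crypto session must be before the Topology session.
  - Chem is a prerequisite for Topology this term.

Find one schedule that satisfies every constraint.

Topology in day 4; Algebra in day 3; Crypto in day 1; Compilers in day 5; Chem in day 2

Checking: Crypto(day 1) before Topology(day 4); Crypto(day 1) before Algebra(day 3); Chem(day 2) before Topology(day 4); Chem(day 2) before Algebra(day 3); Algebra(day 3) before Topology(day 4); Algebra(day 3) before Compilers(day 5); Crypto(day 1) before Chem(day 2); max 1 per day (cap 1).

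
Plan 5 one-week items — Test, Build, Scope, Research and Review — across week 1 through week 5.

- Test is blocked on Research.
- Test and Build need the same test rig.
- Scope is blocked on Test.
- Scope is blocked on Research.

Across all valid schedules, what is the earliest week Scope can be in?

Precedence pushes Scope to at least week 3.
Scope at week 3 is achievable: Test=week 2; Scope=week 3; Review=week 1; Research=week 1; Build=week 1.

week 3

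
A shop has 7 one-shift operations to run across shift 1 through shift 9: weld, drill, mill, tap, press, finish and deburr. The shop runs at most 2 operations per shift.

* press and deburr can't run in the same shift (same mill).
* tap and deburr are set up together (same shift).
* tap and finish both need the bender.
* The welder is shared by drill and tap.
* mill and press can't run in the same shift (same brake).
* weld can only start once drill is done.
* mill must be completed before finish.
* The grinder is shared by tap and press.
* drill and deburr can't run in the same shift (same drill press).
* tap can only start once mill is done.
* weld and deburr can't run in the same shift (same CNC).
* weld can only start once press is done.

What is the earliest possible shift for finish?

Precedence pushes finish to at least shift 2.
finish at shift 2 is achievable: finish in shift 2; tap in shift 4; mill in shift 1; drill in shift 1; weld in shift 3; press in shift 2; deburr in shift 4.

shift 2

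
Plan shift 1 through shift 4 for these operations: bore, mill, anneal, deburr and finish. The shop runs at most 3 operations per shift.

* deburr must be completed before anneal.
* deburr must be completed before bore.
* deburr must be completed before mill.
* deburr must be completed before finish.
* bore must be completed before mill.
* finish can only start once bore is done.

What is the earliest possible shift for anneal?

Precedence pushes anneal to at least shift 2.
anneal at shift 2 is achievable: anneal in shift 2; mill in shift 3; finish in shift 3; bore in shift 2; deburr in shift 1.

shift 2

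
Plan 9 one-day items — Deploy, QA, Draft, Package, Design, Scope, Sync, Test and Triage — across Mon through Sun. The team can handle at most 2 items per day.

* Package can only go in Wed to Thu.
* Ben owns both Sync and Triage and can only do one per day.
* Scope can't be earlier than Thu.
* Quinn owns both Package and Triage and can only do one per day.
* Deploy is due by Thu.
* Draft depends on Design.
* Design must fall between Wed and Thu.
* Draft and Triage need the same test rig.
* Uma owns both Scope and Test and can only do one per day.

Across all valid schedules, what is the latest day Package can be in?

Thu

Package is available from Wed; Package's own window allows nothing later than Thu.
Package at Thu is achievable: Scope in Thu, QA in Mon, Draft in Fri, Package in Thu, Sync in Tue, Test in Tue, Deploy in Mon, Design in Wed, Triage in Wed.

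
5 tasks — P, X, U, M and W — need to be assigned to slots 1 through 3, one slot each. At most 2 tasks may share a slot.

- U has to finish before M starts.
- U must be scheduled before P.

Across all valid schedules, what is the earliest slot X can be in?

X at 1 is achievable: P in 2; W in 3; X in 1; U in 1; M in 2.

1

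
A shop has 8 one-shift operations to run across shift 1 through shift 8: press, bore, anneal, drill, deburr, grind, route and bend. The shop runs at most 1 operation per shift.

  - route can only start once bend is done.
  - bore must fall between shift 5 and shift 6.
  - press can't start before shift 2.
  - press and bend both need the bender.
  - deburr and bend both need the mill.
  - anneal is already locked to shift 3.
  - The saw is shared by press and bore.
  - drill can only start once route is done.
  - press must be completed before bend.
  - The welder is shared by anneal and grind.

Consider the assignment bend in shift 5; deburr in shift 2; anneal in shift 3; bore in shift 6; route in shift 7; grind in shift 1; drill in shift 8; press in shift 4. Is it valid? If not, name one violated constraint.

anneal is already locked to shift 3 — holds.
route can only start once bend is done — holds.
The saw is shared by press and bore — holds.
press and bend both need the bender — holds.
deburr and bend both need the mill — holds.
bore must fall between shift 5 and shift 6 — holds.
press must be completed before bend — holds.
The shop runs at most 1 operation per shift — holds.
The welder is shared by anneal and grind — holds.
drill can only start once route is done — holds.
press can't start before shift 2 — holds.

Yes, all constraints hold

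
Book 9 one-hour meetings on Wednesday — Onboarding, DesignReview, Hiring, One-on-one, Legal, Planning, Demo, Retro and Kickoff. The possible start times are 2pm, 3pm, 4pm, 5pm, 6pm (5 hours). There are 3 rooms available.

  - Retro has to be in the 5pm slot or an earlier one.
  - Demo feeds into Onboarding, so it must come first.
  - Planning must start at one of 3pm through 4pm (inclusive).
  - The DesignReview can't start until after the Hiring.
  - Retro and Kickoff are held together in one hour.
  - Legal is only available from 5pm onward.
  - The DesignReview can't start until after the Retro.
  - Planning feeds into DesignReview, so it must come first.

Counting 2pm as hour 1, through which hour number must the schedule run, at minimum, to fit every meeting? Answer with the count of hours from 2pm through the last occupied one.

4 hours

The precedence chain requires at least 2 distinct hours.
With at most 3 per hour and 9 meetings, at least 3 hours are needed.
Legal can't be placed before 5pm — that is hour 4 counting from 2pm — so the schedule must run through at least 4 hours.
4 works (last occupied hour: 5pm): for example Hiring=3pm; Kickoff=2pm; DesignReview=4pm; Legal=5pm; Onboarding=3pm; Demo=2pm; Retro=2pm; Planning=3pm; One-on-one=4pm.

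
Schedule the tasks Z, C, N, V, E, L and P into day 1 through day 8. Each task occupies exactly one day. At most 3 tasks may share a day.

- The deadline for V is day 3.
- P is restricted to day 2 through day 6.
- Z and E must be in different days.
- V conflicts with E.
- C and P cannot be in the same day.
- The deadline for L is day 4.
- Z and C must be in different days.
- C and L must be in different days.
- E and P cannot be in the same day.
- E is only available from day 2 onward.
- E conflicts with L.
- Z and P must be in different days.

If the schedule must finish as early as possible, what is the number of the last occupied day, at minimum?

3

With at most 3 per day and 7 tasks, at least 3 days are needed.
E can't be placed before day 2, so the schedule must run through at least day 2.
3 works (last occupied day: day 3): for example N in day 1; L in day 3; Z in day 1; V in day 1; P in day 3; C in day 2; E in day 2.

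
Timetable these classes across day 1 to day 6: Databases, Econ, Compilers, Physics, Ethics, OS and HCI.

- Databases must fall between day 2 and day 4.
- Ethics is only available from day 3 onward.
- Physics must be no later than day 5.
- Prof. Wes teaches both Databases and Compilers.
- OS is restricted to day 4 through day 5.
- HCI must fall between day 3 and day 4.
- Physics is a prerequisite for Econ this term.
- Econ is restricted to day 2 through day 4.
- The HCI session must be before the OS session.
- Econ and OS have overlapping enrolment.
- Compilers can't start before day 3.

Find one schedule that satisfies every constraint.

Databases=day 2, HCI=day 3, Econ=day 2, Physics=day 1, Compilers=day 3, Ethics=day 3, OS=day 4

Checking: HCI(day 3) before OS(day 4); Physics(day 1) before Econ(day 2); Econ(day 2) != OS(day 4); Databases(day 2) != Compilers(day 3); OS=day 4 in [day 4,day 5]; Physics=day 1 in [day 1,day 5]; HCI=day 3 in [day 3,day 4]; Econ=day 2 in [day 2,day 4]; Ethics=day 3 in [day 3,day 6]; Compilers=day 3 in [day 3,day 6]; Databases=day 2 in [day 2,day 4].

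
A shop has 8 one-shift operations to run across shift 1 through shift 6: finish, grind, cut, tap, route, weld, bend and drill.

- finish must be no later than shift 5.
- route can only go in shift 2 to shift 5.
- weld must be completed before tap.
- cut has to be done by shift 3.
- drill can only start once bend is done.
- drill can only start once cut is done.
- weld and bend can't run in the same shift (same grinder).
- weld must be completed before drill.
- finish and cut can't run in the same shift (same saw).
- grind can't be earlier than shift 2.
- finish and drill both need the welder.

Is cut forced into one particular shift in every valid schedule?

cut can be shift 1 (e.g. cut=shift 1; weld=shift 1; grind=shift 2; bend=shift 2; drill=shift 3; route=shift 2; finish=shift 2; tap=shift 2) or shift 2 (e.g. bend in shift 2; cut in shift 2; grind in shift 2; finish in shift 1; tap in shift 2; drill in shift 3; weld in shift 1; route in shift 2).

No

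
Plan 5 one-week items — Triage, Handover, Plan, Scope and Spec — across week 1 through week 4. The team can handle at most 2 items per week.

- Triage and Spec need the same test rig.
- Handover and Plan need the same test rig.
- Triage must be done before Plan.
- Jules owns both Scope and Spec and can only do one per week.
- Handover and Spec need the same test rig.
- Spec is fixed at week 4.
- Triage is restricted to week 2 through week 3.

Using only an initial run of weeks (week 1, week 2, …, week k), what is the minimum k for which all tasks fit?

4 weeks

The precedence chain requires at least 2 distinct weeks.
With at most 2 per week and 5 tasks, at least 3 weeks are needed.
Spec can't be placed before week 4, so the schedule must run through at least week 4.
4 works (last occupied week: week 4): for example Handover in week 1; Spec in week 4; Triage in week 2; Scope in week 1; Plan in week 3.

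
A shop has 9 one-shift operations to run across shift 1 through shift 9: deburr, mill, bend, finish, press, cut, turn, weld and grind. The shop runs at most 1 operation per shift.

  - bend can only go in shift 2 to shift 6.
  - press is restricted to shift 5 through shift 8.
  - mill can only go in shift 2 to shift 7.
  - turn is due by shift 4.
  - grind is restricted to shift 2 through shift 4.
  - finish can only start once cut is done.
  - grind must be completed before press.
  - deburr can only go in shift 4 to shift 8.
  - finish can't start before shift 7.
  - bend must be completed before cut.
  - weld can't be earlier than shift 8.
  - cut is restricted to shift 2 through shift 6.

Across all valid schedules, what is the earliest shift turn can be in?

shift 1

Turn's own window allows nothing later than shift 4.
turn at shift 1 is achievable: finish=shift 9; cut=shift 4; weld=shift 8; grind=shift 2; turn=shift 1; bend=shift 3; deburr=shift 6; press=shift 5; mill=shift 7.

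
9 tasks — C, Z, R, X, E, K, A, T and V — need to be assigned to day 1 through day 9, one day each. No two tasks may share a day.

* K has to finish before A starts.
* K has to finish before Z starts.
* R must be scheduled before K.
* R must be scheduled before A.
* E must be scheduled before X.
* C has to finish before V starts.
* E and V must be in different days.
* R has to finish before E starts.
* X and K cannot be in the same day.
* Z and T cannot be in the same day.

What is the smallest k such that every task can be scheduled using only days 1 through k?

The precedence chain requires at least 3 distinct days.
With at most 1 per day and 9 tasks, at least 9 days are needed.
9 works (last occupied day: day 9): for example C -> day 5; X -> day 7; Z -> day 6; T -> day 9; E -> day 3; V -> day 8; A -> day 4; K -> day 2; R -> day 1.

9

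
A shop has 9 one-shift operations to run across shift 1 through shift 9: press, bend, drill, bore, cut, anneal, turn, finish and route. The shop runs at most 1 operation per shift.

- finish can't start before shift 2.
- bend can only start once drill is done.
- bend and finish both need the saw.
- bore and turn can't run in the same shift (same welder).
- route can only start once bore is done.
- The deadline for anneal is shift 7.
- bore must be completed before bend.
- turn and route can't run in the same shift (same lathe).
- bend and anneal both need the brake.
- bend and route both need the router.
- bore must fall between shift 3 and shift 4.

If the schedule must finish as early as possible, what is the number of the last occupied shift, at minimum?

The precedence chain requires at least 2 distinct shifts.
With at most 1 per shift and 9 operations, at least 9 shifts are needed.
Propagating the time windows through the other constraints, bend can't land before shift 4, so the schedule must run through at least shift 4.
9 works (last occupied shift: shift 9): for example turn in shift 9; cut in shift 8; finish in shift 2; route in shift 6; bore in shift 3; bend in shift 5; drill in shift 4; press in shift 7; anneal in shift 1.

9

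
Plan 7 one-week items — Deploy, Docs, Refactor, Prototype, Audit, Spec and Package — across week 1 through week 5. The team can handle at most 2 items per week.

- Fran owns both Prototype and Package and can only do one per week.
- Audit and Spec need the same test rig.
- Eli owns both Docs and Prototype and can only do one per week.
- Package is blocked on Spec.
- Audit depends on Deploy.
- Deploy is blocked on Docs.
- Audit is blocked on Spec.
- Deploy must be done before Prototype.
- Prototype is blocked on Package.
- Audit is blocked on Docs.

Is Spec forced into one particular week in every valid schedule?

No

Spec can be week 1 (e.g. Docs -> week 1, Audit -> week 3, Refactor -> week 4, Deploy -> week 2, Prototype -> week 3, Spec -> week 1, Package -> week 2) or week 2 (e.g. Refactor in week 1, Deploy in week 2, Prototype in week 4, Spec in week 2, Audit in week 3, Docs in week 1, Package in week 3).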